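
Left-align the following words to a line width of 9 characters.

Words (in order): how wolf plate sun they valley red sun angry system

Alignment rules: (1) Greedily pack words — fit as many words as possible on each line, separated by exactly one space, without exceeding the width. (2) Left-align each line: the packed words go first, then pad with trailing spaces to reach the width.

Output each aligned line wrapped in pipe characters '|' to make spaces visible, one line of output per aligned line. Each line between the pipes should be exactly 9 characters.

Answer: |how wolf |
|plate sun|
|they     |
|valley   |
|red sun  |
|angry    |
|system   |

Derivation:
Line 1: ['how', 'wolf'] (min_width=8, slack=1)
Line 2: ['plate', 'sun'] (min_width=9, slack=0)
Line 3: ['they'] (min_width=4, slack=5)
Line 4: ['valley'] (min_width=6, slack=3)
Line 5: ['red', 'sun'] (min_width=7, slack=2)
Line 6: ['angry'] (min_width=5, slack=4)
Line 7: ['system'] (min_width=6, slack=3)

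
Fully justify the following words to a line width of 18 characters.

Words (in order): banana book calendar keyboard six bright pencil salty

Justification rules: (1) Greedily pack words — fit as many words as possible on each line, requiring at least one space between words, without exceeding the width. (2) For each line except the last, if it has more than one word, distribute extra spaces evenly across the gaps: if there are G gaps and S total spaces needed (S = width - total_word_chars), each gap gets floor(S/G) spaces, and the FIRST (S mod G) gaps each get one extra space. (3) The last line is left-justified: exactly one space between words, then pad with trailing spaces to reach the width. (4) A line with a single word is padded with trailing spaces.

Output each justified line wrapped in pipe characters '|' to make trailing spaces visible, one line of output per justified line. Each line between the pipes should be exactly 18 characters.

Answer: |banana        book|
|calendar  keyboard|
|six  bright pencil|
|salty             |

Derivation:
Line 1: ['banana', 'book'] (min_width=11, slack=7)
Line 2: ['calendar', 'keyboard'] (min_width=17, slack=1)
Line 3: ['six', 'bright', 'pencil'] (min_width=17, slack=1)
Line 4: ['salty'] (min_width=5, slack=13)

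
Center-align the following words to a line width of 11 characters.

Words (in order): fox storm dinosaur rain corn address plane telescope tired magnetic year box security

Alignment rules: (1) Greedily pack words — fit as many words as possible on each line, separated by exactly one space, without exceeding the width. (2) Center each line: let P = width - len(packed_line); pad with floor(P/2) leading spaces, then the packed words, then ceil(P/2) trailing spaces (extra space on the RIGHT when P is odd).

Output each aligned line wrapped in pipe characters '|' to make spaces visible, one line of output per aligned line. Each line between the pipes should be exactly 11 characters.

Answer: | fox storm |
| dinosaur  |
| rain corn |
|  address  |
|   plane   |
| telescope |
|   tired   |
| magnetic  |
| year box  |
| security  |

Derivation:
Line 1: ['fox', 'storm'] (min_width=9, slack=2)
Line 2: ['dinosaur'] (min_width=8, slack=3)
Line 3: ['rain', 'corn'] (min_width=9, slack=2)
Line 4: ['address'] (min_width=7, slack=4)
Line 5: ['plane'] (min_width=5, slack=6)
Line 6: ['telescope'] (min_width=9, slack=2)
Line 7: ['tired'] (min_width=5, slack=6)
Line 8: ['magnetic'] (min_width=8, slack=3)
Line 9: ['year', 'box'] (min_width=8, slack=3)
Line 10: ['security'] (min_width=8, slack=3)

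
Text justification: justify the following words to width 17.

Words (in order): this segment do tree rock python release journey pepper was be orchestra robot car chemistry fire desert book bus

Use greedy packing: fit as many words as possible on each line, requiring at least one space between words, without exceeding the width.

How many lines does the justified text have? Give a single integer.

Line 1: ['this', 'segment', 'do'] (min_width=15, slack=2)
Line 2: ['tree', 'rock', 'python'] (min_width=16, slack=1)
Line 3: ['release', 'journey'] (min_width=15, slack=2)
Line 4: ['pepper', 'was', 'be'] (min_width=13, slack=4)
Line 5: ['orchestra', 'robot'] (min_width=15, slack=2)
Line 6: ['car', 'chemistry'] (min_width=13, slack=4)
Line 7: ['fire', 'desert', 'book'] (min_width=16, slack=1)
Line 8: ['bus'] (min_width=3, slack=14)
Total lines: 8

Answer: 8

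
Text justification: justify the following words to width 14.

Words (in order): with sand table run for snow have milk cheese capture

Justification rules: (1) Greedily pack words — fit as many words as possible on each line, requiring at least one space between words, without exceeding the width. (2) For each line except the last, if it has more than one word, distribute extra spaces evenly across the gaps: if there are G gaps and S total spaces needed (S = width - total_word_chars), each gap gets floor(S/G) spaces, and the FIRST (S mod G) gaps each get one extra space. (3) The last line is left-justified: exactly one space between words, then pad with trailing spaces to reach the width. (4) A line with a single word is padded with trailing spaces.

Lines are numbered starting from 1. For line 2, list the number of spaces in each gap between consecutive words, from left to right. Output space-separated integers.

Answer: 2 1

Derivation:
Line 1: ['with', 'sand'] (min_width=9, slack=5)
Line 2: ['table', 'run', 'for'] (min_width=13, slack=1)
Line 3: ['snow', 'have', 'milk'] (min_width=14, slack=0)
Line 4: ['cheese', 'capture'] (min_width=14, slack=0)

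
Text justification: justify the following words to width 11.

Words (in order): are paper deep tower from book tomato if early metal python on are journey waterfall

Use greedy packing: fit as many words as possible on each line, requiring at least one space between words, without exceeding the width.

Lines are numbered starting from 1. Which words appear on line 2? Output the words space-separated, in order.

Answer: deep tower

Derivation:
Line 1: ['are', 'paper'] (min_width=9, slack=2)
Line 2: ['deep', 'tower'] (min_width=10, slack=1)
Line 3: ['from', 'book'] (min_width=9, slack=2)
Line 4: ['tomato', 'if'] (min_width=9, slack=2)
Line 5: ['early', 'metal'] (min_width=11, slack=0)
Line 6: ['python', 'on'] (min_width=9, slack=2)
Line 7: ['are', 'journey'] (min_width=11, slack=0)
Line 8: ['waterfall'] (min_width=9, slack=2)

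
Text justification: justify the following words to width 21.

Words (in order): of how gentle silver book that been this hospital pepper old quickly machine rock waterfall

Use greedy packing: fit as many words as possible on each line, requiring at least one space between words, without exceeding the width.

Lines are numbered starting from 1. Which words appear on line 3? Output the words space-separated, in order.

Line 1: ['of', 'how', 'gentle', 'silver'] (min_width=20, slack=1)
Line 2: ['book', 'that', 'been', 'this'] (min_width=19, slack=2)
Line 3: ['hospital', 'pepper', 'old'] (min_width=19, slack=2)
Line 4: ['quickly', 'machine', 'rock'] (min_width=20, slack=1)
Line 5: ['waterfall'] (min_width=9, slack=12)

Answer: hospital pepper old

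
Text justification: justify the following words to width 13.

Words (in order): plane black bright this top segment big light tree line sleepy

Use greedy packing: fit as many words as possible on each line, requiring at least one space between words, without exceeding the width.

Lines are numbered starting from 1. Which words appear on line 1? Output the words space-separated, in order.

Line 1: ['plane', 'black'] (min_width=11, slack=2)
Line 2: ['bright', 'this'] (min_width=11, slack=2)
Line 3: ['top', 'segment'] (min_width=11, slack=2)
Line 4: ['big', 'light'] (min_width=9, slack=4)
Line 5: ['tree', 'line'] (min_width=9, slack=4)
Line 6: ['sleepy'] (min_width=6, slack=7)

Answer: plane black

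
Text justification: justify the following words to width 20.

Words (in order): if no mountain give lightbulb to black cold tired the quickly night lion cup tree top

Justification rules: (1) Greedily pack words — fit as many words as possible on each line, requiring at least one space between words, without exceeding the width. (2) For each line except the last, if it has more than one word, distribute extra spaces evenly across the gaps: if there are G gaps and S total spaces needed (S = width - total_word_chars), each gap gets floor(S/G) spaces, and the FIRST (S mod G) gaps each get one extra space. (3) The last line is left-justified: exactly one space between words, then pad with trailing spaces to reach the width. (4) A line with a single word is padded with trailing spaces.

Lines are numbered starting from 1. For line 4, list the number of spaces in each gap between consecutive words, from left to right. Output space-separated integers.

Answer: 2 2

Derivation:
Line 1: ['if', 'no', 'mountain', 'give'] (min_width=19, slack=1)
Line 2: ['lightbulb', 'to', 'black'] (min_width=18, slack=2)
Line 3: ['cold', 'tired', 'the'] (min_width=14, slack=6)
Line 4: ['quickly', 'night', 'lion'] (min_width=18, slack=2)
Line 5: ['cup', 'tree', 'top'] (min_width=12, slack=8)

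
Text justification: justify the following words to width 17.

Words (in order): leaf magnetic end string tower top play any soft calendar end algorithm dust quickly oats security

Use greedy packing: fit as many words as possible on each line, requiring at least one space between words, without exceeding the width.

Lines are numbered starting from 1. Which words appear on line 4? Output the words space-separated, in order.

Answer: calendar end

Derivation:
Line 1: ['leaf', 'magnetic', 'end'] (min_width=17, slack=0)
Line 2: ['string', 'tower', 'top'] (min_width=16, slack=1)
Line 3: ['play', 'any', 'soft'] (min_width=13, slack=4)
Line 4: ['calendar', 'end'] (min_width=12, slack=5)
Line 5: ['algorithm', 'dust'] (min_width=14, slack=3)
Line 6: ['quickly', 'oats'] (min_width=12, slack=5)
Line 7: ['security'] (min_width=8, slack=9)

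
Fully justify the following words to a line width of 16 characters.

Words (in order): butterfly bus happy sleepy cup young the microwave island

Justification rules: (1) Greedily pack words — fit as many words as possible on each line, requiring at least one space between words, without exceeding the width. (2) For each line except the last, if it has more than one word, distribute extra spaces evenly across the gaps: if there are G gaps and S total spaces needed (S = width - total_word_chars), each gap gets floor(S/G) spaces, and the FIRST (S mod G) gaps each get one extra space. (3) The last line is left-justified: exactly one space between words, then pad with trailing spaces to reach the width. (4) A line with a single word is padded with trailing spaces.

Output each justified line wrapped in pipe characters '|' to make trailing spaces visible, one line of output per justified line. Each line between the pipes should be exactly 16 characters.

Answer: |butterfly    bus|
|happy sleepy cup|
|young        the|
|microwave island|

Derivation:
Line 1: ['butterfly', 'bus'] (min_width=13, slack=3)
Line 2: ['happy', 'sleepy', 'cup'] (min_width=16, slack=0)
Line 3: ['young', 'the'] (min_width=9, slack=7)
Line 4: ['microwave', 'island'] (min_width=16, slack=0)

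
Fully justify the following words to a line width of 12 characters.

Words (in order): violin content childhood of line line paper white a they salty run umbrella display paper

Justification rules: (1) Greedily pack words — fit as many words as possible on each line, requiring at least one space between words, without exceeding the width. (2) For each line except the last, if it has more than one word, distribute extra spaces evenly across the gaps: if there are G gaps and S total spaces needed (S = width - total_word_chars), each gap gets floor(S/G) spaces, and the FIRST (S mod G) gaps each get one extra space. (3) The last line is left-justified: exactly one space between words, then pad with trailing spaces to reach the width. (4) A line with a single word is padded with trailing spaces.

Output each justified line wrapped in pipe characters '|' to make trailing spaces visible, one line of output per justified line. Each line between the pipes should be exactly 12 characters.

Answer: |violin      |
|content     |
|childhood of|
|line    line|
|paper  white|
|a they salty|
|run umbrella|
|display     |
|paper       |

Derivation:
Line 1: ['violin'] (min_width=6, slack=6)
Line 2: ['content'] (min_width=7, slack=5)
Line 3: ['childhood', 'of'] (min_width=12, slack=0)
Line 4: ['line', 'line'] (min_width=9, slack=3)
Line 5: ['paper', 'white'] (min_width=11, slack=1)
Line 6: ['a', 'they', 'salty'] (min_width=12, slack=0)
Line 7: ['run', 'umbrella'] (min_width=12, slack=0)
Line 8: ['display'] (min_width=7, slack=5)
Line 9: ['paper'] (min_width=5, slack=7)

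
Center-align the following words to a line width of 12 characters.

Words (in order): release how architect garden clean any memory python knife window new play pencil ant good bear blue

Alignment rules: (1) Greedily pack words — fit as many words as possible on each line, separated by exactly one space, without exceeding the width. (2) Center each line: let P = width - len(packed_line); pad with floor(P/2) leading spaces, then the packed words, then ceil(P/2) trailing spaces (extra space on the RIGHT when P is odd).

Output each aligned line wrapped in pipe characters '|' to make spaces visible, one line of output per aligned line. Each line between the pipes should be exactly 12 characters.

Line 1: ['release', 'how'] (min_width=11, slack=1)
Line 2: ['architect'] (min_width=9, slack=3)
Line 3: ['garden', 'clean'] (min_width=12, slack=0)
Line 4: ['any', 'memory'] (min_width=10, slack=2)
Line 5: ['python', 'knife'] (min_width=12, slack=0)
Line 6: ['window', 'new'] (min_width=10, slack=2)
Line 7: ['play', 'pencil'] (min_width=11, slack=1)
Line 8: ['ant', 'good'] (min_width=8, slack=4)
Line 9: ['bear', 'blue'] (min_width=9, slack=3)

Answer: |release how |
| architect  |
|garden clean|
| any memory |
|python knife|
| window new |
|play pencil |
|  ant good  |
| bear blue  |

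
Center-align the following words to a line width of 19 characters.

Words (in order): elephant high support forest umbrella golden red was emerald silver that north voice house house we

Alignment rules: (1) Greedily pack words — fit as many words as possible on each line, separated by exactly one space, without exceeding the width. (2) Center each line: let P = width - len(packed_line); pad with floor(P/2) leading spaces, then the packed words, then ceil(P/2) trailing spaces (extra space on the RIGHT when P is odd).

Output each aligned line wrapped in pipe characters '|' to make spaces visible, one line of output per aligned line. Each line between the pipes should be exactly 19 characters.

Line 1: ['elephant', 'high'] (min_width=13, slack=6)
Line 2: ['support', 'forest'] (min_width=14, slack=5)
Line 3: ['umbrella', 'golden', 'red'] (min_width=19, slack=0)
Line 4: ['was', 'emerald', 'silver'] (min_width=18, slack=1)
Line 5: ['that', 'north', 'voice'] (min_width=16, slack=3)
Line 6: ['house', 'house', 'we'] (min_width=14, slack=5)

Answer: |   elephant high   |
|  support forest   |
|umbrella golden red|
|was emerald silver |
| that north voice  |
|  house house we   |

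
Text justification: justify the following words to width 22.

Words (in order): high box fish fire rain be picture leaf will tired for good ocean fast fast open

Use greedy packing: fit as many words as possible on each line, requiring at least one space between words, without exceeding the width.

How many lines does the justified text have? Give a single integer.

Answer: 4

Derivation:
Line 1: ['high', 'box', 'fish', 'fire'] (min_width=18, slack=4)
Line 2: ['rain', 'be', 'picture', 'leaf'] (min_width=20, slack=2)
Line 3: ['will', 'tired', 'for', 'good'] (min_width=19, slack=3)
Line 4: ['ocean', 'fast', 'fast', 'open'] (min_width=20, slack=2)
Total lines: 4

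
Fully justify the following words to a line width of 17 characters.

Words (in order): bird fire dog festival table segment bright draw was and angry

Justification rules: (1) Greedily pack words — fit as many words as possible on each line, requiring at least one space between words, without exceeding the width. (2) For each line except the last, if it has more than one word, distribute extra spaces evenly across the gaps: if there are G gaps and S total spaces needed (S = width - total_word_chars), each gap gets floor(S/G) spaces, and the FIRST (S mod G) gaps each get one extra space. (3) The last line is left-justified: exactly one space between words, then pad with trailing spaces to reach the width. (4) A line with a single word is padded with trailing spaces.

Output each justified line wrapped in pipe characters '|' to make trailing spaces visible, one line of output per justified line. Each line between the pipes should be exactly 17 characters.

Line 1: ['bird', 'fire', 'dog'] (min_width=13, slack=4)
Line 2: ['festival', 'table'] (min_width=14, slack=3)
Line 3: ['segment', 'bright'] (min_width=14, slack=3)
Line 4: ['draw', 'was', 'and'] (min_width=12, slack=5)
Line 5: ['angry'] (min_width=5, slack=12)

Answer: |bird   fire   dog|
|festival    table|
|segment    bright|
|draw    was   and|
|angry            |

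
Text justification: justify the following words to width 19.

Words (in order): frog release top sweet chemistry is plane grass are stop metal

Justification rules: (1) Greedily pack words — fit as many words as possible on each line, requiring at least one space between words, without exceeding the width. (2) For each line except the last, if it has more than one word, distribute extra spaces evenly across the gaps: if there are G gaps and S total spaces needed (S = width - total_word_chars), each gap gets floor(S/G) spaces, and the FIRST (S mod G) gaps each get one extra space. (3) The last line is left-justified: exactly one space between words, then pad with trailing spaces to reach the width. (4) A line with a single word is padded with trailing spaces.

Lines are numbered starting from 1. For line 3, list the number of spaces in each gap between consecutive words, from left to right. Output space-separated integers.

Answer: 3 3

Derivation:
Line 1: ['frog', 'release', 'top'] (min_width=16, slack=3)
Line 2: ['sweet', 'chemistry', 'is'] (min_width=18, slack=1)
Line 3: ['plane', 'grass', 'are'] (min_width=15, slack=4)
Line 4: ['stop', 'metal'] (min_width=10, slack=9)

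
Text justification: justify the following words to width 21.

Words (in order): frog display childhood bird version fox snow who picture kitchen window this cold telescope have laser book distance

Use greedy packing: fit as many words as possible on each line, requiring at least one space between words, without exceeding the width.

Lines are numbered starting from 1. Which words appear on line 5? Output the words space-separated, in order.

Answer: window this cold

Derivation:
Line 1: ['frog', 'display'] (min_width=12, slack=9)
Line 2: ['childhood', 'bird'] (min_width=14, slack=7)
Line 3: ['version', 'fox', 'snow', 'who'] (min_width=20, slack=1)
Line 4: ['picture', 'kitchen'] (min_width=15, slack=6)
Line 5: ['window', 'this', 'cold'] (min_width=16, slack=5)
Line 6: ['telescope', 'have', 'laser'] (min_width=20, slack=1)
Line 7: ['book', 'distance'] (min_width=13, slack=8)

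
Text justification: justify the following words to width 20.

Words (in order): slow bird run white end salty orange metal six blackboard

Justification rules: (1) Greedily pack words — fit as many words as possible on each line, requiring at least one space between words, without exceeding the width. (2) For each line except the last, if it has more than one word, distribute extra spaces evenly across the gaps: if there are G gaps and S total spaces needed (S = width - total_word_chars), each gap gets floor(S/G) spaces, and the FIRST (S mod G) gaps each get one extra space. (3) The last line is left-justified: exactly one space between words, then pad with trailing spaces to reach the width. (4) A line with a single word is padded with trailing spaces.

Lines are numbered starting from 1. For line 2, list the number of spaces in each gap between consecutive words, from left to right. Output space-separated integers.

Line 1: ['slow', 'bird', 'run', 'white'] (min_width=19, slack=1)
Line 2: ['end', 'salty', 'orange'] (min_width=16, slack=4)
Line 3: ['metal', 'six', 'blackboard'] (min_width=20, slack=0)

Answer: 3 3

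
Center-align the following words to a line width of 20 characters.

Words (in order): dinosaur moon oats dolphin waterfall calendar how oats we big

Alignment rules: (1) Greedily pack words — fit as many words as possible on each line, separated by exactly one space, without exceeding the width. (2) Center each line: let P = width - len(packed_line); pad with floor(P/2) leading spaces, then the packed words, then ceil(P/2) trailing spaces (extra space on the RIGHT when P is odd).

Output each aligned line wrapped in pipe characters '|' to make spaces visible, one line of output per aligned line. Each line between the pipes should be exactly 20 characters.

Line 1: ['dinosaur', 'moon', 'oats'] (min_width=18, slack=2)
Line 2: ['dolphin', 'waterfall'] (min_width=17, slack=3)
Line 3: ['calendar', 'how', 'oats', 'we'] (min_width=20, slack=0)
Line 4: ['big'] (min_width=3, slack=17)

Answer: | dinosaur moon oats |
| dolphin waterfall  |
|calendar how oats we|
|        big         |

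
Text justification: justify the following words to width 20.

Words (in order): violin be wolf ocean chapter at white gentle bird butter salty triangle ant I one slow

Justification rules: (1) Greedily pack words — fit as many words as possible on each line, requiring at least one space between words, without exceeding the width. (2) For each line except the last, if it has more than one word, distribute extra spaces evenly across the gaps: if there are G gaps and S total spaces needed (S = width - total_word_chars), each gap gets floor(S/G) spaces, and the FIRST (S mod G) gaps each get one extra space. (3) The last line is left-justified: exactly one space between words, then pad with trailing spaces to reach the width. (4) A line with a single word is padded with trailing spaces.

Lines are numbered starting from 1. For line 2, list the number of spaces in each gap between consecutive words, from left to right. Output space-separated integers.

Line 1: ['violin', 'be', 'wolf', 'ocean'] (min_width=20, slack=0)
Line 2: ['chapter', 'at', 'white'] (min_width=16, slack=4)
Line 3: ['gentle', 'bird', 'butter'] (min_width=18, slack=2)
Line 4: ['salty', 'triangle', 'ant', 'I'] (min_width=20, slack=0)
Line 5: ['one', 'slow'] (min_width=8, slack=12)

Answer: 3 3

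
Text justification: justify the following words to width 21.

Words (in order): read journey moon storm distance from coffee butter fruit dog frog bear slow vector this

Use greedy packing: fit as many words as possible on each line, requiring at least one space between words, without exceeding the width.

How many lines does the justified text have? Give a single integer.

Line 1: ['read', 'journey', 'moon'] (min_width=17, slack=4)
Line 2: ['storm', 'distance', 'from'] (min_width=19, slack=2)
Line 3: ['coffee', 'butter', 'fruit'] (min_width=19, slack=2)
Line 4: ['dog', 'frog', 'bear', 'slow'] (min_width=18, slack=3)
Line 5: ['vector', 'this'] (min_width=11, slack=10)
Total lines: 5

Answer: 5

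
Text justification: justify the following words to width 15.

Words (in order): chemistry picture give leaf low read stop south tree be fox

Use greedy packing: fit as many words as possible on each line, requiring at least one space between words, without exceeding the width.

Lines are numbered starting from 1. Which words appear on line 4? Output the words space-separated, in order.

Line 1: ['chemistry'] (min_width=9, slack=6)
Line 2: ['picture', 'give'] (min_width=12, slack=3)
Line 3: ['leaf', 'low', 'read'] (min_width=13, slack=2)
Line 4: ['stop', 'south', 'tree'] (min_width=15, slack=0)
Line 5: ['be', 'fox'] (min_width=6, slack=9)

Answer: stop south tree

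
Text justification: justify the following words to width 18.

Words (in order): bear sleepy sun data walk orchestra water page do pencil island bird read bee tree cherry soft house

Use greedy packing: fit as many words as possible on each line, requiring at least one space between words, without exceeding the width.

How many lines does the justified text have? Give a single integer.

Answer: 7

Derivation:
Line 1: ['bear', 'sleepy', 'sun'] (min_width=15, slack=3)
Line 2: ['data', 'walk'] (min_width=9, slack=9)
Line 3: ['orchestra', 'water'] (min_width=15, slack=3)
Line 4: ['page', 'do', 'pencil'] (min_width=14, slack=4)
Line 5: ['island', 'bird', 'read'] (min_width=16, slack=2)
Line 6: ['bee', 'tree', 'cherry'] (min_width=15, slack=3)
Line 7: ['soft', 'house'] (min_width=10, slack=8)
Total lines: 7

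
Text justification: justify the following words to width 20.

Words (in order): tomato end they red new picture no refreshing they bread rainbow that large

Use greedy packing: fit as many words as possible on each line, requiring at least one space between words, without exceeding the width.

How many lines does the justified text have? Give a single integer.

Answer: 5

Derivation:
Line 1: ['tomato', 'end', 'they', 'red'] (min_width=19, slack=1)
Line 2: ['new', 'picture', 'no'] (min_width=14, slack=6)
Line 3: ['refreshing', 'they'] (min_width=15, slack=5)
Line 4: ['bread', 'rainbow', 'that'] (min_width=18, slack=2)
Line 5: ['large'] (min_width=5, slack=15)
Total lines: 5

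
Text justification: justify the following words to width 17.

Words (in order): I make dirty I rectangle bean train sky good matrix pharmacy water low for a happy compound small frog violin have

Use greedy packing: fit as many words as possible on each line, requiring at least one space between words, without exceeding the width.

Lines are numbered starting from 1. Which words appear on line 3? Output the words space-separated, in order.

Line 1: ['I', 'make', 'dirty', 'I'] (min_width=14, slack=3)
Line 2: ['rectangle', 'bean'] (min_width=14, slack=3)
Line 3: ['train', 'sky', 'good'] (min_width=14, slack=3)
Line 4: ['matrix', 'pharmacy'] (min_width=15, slack=2)
Line 5: ['water', 'low', 'for', 'a'] (min_width=15, slack=2)
Line 6: ['happy', 'compound'] (min_width=14, slack=3)
Line 7: ['small', 'frog', 'violin'] (min_width=17, slack=0)
Line 8: ['have'] (min_width=4, slack=13)

Answer: train sky good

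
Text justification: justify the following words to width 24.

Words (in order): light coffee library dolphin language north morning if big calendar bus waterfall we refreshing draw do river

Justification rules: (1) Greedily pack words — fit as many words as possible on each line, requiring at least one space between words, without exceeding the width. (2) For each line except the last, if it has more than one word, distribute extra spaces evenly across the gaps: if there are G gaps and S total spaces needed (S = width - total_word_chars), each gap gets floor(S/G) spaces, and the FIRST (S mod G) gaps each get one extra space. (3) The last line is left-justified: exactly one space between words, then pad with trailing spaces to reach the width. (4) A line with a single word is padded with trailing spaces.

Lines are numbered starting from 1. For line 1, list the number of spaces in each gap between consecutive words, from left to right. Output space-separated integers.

Line 1: ['light', 'coffee', 'library'] (min_width=20, slack=4)
Line 2: ['dolphin', 'language', 'north'] (min_width=22, slack=2)
Line 3: ['morning', 'if', 'big', 'calendar'] (min_width=23, slack=1)
Line 4: ['bus', 'waterfall', 'we'] (min_width=16, slack=8)
Line 5: ['refreshing', 'draw', 'do', 'river'] (min_width=24, slack=0)

Answer: 3 3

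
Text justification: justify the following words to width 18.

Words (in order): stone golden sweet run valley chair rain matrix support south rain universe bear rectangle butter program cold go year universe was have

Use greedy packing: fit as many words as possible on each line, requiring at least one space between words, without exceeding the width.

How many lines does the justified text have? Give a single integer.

Answer: 9

Derivation:
Line 1: ['stone', 'golden', 'sweet'] (min_width=18, slack=0)
Line 2: ['run', 'valley', 'chair'] (min_width=16, slack=2)
Line 3: ['rain', 'matrix'] (min_width=11, slack=7)
Line 4: ['support', 'south', 'rain'] (min_width=18, slack=0)
Line 5: ['universe', 'bear'] (min_width=13, slack=5)
Line 6: ['rectangle', 'butter'] (min_width=16, slack=2)
Line 7: ['program', 'cold', 'go'] (min_width=15, slack=3)
Line 8: ['year', 'universe', 'was'] (min_width=17, slack=1)
Line 9: ['have'] (min_width=4, slack=14)
Total lines: 9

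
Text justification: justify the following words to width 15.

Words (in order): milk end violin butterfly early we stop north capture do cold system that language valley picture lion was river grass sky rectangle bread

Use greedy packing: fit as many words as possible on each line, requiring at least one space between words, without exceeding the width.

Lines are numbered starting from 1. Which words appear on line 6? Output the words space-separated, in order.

Answer: language valley

Derivation:
Line 1: ['milk', 'end', 'violin'] (min_width=15, slack=0)
Line 2: ['butterfly', 'early'] (min_width=15, slack=0)
Line 3: ['we', 'stop', 'north'] (min_width=13, slack=2)
Line 4: ['capture', 'do', 'cold'] (min_width=15, slack=0)
Line 5: ['system', 'that'] (min_width=11, slack=4)
Line 6: ['language', 'valley'] (min_width=15, slack=0)
Line 7: ['picture', 'lion'] (min_width=12, slack=3)
Line 8: ['was', 'river', 'grass'] (min_width=15, slack=0)
Line 9: ['sky', 'rectangle'] (min_width=13, slack=2)
Line 10: ['bread'] (min_width=5, slack=10)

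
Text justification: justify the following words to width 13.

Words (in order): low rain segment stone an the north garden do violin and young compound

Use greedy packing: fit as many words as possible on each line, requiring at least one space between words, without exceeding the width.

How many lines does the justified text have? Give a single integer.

Line 1: ['low', 'rain'] (min_width=8, slack=5)
Line 2: ['segment', 'stone'] (min_width=13, slack=0)
Line 3: ['an', 'the', 'north'] (min_width=12, slack=1)
Line 4: ['garden', 'do'] (min_width=9, slack=4)
Line 5: ['violin', 'and'] (min_width=10, slack=3)
Line 6: ['young'] (min_width=5, slack=8)
Line 7: ['compound'] (min_width=8, slack=5)
Total lines: 7

Answer: 7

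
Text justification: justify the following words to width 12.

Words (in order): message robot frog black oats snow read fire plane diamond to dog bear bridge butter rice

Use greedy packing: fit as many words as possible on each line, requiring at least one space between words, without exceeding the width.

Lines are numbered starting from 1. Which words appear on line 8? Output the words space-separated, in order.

Answer: bridge

Derivation:
Line 1: ['message'] (min_width=7, slack=5)
Line 2: ['robot', 'frog'] (min_width=10, slack=2)
Line 3: ['black', 'oats'] (min_width=10, slack=2)
Line 4: ['snow', 'read'] (min_width=9, slack=3)
Line 5: ['fire', 'plane'] (min_width=10, slack=2)
Line 6: ['diamond', 'to'] (min_width=10, slack=2)
Line 7: ['dog', 'bear'] (min_width=8, slack=4)
Line 8: ['bridge'] (min_width=6, slack=6)
Line 9: ['butter', 'rice'] (min_width=11, slack=1)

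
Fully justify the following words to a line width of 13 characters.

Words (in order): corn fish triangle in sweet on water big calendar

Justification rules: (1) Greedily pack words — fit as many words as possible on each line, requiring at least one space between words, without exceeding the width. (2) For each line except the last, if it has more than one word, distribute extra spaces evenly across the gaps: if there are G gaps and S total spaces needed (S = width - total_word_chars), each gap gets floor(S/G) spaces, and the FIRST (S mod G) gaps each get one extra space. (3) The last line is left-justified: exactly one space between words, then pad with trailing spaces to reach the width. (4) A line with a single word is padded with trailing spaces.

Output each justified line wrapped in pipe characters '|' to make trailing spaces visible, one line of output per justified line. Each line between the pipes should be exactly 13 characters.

Answer: |corn     fish|
|triangle   in|
|sweet      on|
|water     big|
|calendar     |

Derivation:
Line 1: ['corn', 'fish'] (min_width=9, slack=4)
Line 2: ['triangle', 'in'] (min_width=11, slack=2)
Line 3: ['sweet', 'on'] (min_width=8, slack=5)
Line 4: ['water', 'big'] (min_width=9, slack=4)
Line 5: ['calendar'] (min_width=8, slack=5)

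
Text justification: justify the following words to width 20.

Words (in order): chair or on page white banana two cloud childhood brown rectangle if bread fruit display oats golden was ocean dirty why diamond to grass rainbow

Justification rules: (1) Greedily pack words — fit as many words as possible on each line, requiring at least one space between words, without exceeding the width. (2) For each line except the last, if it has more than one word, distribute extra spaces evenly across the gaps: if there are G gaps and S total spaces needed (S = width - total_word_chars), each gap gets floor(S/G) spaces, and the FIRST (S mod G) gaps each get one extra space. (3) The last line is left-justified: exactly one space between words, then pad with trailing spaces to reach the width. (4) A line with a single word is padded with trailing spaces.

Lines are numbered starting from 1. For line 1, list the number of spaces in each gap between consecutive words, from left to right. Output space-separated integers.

Answer: 3 2 2

Derivation:
Line 1: ['chair', 'or', 'on', 'page'] (min_width=16, slack=4)
Line 2: ['white', 'banana', 'two'] (min_width=16, slack=4)
Line 3: ['cloud', 'childhood'] (min_width=15, slack=5)
Line 4: ['brown', 'rectangle', 'if'] (min_width=18, slack=2)
Line 5: ['bread', 'fruit', 'display'] (min_width=19, slack=1)
Line 6: ['oats', 'golden', 'was'] (min_width=15, slack=5)
Line 7: ['ocean', 'dirty', 'why'] (min_width=15, slack=5)
Line 8: ['diamond', 'to', 'grass'] (min_width=16, slack=4)
Line 9: ['rainbow'] (min_width=7, slack=13)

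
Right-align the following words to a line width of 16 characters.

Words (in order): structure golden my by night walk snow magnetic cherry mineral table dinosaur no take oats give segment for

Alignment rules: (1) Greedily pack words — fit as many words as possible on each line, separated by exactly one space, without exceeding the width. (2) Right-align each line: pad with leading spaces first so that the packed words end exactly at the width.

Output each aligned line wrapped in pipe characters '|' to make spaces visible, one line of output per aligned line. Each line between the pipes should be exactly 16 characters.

Line 1: ['structure', 'golden'] (min_width=16, slack=0)
Line 2: ['my', 'by', 'night', 'walk'] (min_width=16, slack=0)
Line 3: ['snow', 'magnetic'] (min_width=13, slack=3)
Line 4: ['cherry', 'mineral'] (min_width=14, slack=2)
Line 5: ['table', 'dinosaur'] (min_width=14, slack=2)
Line 6: ['no', 'take', 'oats'] (min_width=12, slack=4)
Line 7: ['give', 'segment', 'for'] (min_width=16, slack=0)

Answer: |structure golden|
|my by night walk|
|   snow magnetic|
|  cherry mineral|
|  table dinosaur|
|    no take oats|
|give segment for|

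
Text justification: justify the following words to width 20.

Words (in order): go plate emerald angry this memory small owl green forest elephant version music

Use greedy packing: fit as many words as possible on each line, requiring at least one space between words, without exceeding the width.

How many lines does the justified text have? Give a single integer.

Line 1: ['go', 'plate', 'emerald'] (min_width=16, slack=4)
Line 2: ['angry', 'this', 'memory'] (min_width=17, slack=3)
Line 3: ['small', 'owl', 'green'] (min_width=15, slack=5)
Line 4: ['forest', 'elephant'] (min_width=15, slack=5)
Line 5: ['version', 'music'] (min_width=13, slack=7)
Total lines: 5

Answer: 5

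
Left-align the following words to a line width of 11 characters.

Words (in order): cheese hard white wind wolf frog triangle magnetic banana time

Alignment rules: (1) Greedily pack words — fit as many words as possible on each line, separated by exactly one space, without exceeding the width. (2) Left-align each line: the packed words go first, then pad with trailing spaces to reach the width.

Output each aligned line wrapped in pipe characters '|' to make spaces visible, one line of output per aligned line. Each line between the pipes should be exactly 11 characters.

Answer: |cheese hard|
|white wind |
|wolf frog  |
|triangle   |
|magnetic   |
|banana time|

Derivation:
Line 1: ['cheese', 'hard'] (min_width=11, slack=0)
Line 2: ['white', 'wind'] (min_width=10, slack=1)
Line 3: ['wolf', 'frog'] (min_width=9, slack=2)
Line 4: ['triangle'] (min_width=8, slack=3)
Line 5: ['magnetic'] (min_width=8, slack=3)
Line 6: ['banana', 'time'] (min_width=11, slack=0)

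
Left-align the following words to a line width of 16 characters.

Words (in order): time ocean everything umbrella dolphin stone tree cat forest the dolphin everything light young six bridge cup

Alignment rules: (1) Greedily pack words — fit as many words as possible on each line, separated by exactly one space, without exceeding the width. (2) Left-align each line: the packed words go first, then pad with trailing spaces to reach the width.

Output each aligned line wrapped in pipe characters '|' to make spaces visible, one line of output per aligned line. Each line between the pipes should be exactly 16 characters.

Answer: |time ocean      |
|everything      |
|umbrella dolphin|
|stone tree cat  |
|forest the      |
|dolphin         |
|everything light|
|young six bridge|
|cup             |

Derivation:
Line 1: ['time', 'ocean'] (min_width=10, slack=6)
Line 2: ['everything'] (min_width=10, slack=6)
Line 3: ['umbrella', 'dolphin'] (min_width=16, slack=0)
Line 4: ['stone', 'tree', 'cat'] (min_width=14, slack=2)
Line 5: ['forest', 'the'] (min_width=10, slack=6)
Line 6: ['dolphin'] (min_width=7, slack=9)
Line 7: ['everything', 'light'] (min_width=16, slack=0)
Line 8: ['young', 'six', 'bridge'] (min_width=16, slack=0)
Line 9: ['cup'] (min_width=3, slack=13)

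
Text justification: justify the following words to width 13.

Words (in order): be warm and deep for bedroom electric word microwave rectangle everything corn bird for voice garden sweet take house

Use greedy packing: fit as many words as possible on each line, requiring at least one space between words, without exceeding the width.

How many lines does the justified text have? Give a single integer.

Line 1: ['be', 'warm', 'and'] (min_width=11, slack=2)
Line 2: ['deep', 'for'] (min_width=8, slack=5)
Line 3: ['bedroom'] (min_width=7, slack=6)
Line 4: ['electric', 'word'] (min_width=13, slack=0)
Line 5: ['microwave'] (min_width=9, slack=4)
Line 6: ['rectangle'] (min_width=9, slack=4)
Line 7: ['everything'] (min_width=10, slack=3)
Line 8: ['corn', 'bird', 'for'] (min_width=13, slack=0)
Line 9: ['voice', 'garden'] (min_width=12, slack=1)
Line 10: ['sweet', 'take'] (min_width=10, slack=3)
Line 11: ['house'] (min_width=5, slack=8)
Total lines: 11

Answer: 11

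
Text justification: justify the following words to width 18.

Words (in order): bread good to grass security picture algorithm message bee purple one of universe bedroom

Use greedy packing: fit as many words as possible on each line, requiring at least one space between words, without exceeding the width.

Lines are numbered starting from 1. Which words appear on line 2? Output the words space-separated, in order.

Line 1: ['bread', 'good', 'to'] (min_width=13, slack=5)
Line 2: ['grass', 'security'] (min_width=14, slack=4)
Line 3: ['picture', 'algorithm'] (min_width=17, slack=1)
Line 4: ['message', 'bee', 'purple'] (min_width=18, slack=0)
Line 5: ['one', 'of', 'universe'] (min_width=15, slack=3)
Line 6: ['bedroom'] (min_width=7, slack=11)

Answer: grass security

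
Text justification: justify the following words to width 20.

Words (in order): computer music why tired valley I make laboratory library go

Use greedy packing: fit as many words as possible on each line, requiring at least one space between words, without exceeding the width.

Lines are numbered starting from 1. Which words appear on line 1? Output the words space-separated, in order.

Answer: computer music why

Derivation:
Line 1: ['computer', 'music', 'why'] (min_width=18, slack=2)
Line 2: ['tired', 'valley', 'I', 'make'] (min_width=19, slack=1)
Line 3: ['laboratory', 'library'] (min_width=18, slack=2)
Line 4: ['go'] (min_width=2, slack=18)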